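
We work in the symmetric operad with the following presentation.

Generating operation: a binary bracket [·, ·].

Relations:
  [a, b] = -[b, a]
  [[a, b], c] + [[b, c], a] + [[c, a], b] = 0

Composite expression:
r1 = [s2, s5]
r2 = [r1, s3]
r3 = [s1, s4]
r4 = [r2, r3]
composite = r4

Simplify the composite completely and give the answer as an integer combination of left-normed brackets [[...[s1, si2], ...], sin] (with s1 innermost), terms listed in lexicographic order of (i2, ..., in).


-[[[[s1, s4], s2], s5], s3] + [[[[s1, s4], s3], s2], s5] - [[[[s1, s4], s3], s5], s2] + [[[[s1, s4], s5], s2], s3]

Left-normed coefficients sit on the s1-initial expansion words.
Composite bracket: [[[s2, s5], s3], [s1, s4]]
Full expansion: 16 signed words from ab - ba (2^4 = 16).
Collect the words opening with s1:
  the word s1s4s2s5s3 carries sign -1 and contributes -[[[[s1, s4], s2], s5], s3]
  the word s1s4s3s2s5 carries sign +1 and contributes +[[[[s1, s4], s3], s2], s5]
  the word s1s4s3s5s2 carries sign -1 and contributes -[[[[s1, s4], s3], s5], s2]
  the word s1s4s5s2s3 carries sign +1 and contributes +[[[[s1, s4], s5], s2], s3]


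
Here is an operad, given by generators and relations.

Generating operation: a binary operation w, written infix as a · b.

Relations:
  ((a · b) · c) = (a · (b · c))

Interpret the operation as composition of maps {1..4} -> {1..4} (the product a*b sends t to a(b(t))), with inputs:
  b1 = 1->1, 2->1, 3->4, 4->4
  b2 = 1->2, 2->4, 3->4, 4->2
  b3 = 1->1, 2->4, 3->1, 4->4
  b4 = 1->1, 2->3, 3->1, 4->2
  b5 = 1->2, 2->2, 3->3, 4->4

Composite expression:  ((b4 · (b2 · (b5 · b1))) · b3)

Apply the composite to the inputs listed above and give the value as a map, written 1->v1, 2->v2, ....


1->2, 2->3, 3->2, 4->3

(b5 · b1) = 1->2, 2->2, 3->4, 4->4
(b2 · (b5 · b1)) = 1->4, 2->4, 3->2, 4->2
(b4 · (b2 · (b5 · b1))) = 1->2, 2->2, 3->3, 4->3
((b4 · (b2 · (b5 · b1))) · b3) = 1->2, 2->3, 3->2, 4->3


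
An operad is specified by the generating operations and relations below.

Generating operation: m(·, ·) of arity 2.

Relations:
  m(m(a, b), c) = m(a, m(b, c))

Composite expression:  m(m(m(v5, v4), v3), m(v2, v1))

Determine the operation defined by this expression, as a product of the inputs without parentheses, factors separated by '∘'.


Every regrouping of m is equal, so read the v-inputs in written order.
m(v5, v4) unparenthesizes to v5 ∘ v4
m(m(v5, v4), v3) unparenthesizes to v5 ∘ v4 ∘ v3
m(v2, v1) unparenthesizes to v2 ∘ v1
m(m(m(v5, v4), v3), m(v2, v1)) unparenthesizes to v5 ∘ v4 ∘ v3 ∘ v2 ∘ v1

v5 ∘ v4 ∘ v3 ∘ v2 ∘ v1


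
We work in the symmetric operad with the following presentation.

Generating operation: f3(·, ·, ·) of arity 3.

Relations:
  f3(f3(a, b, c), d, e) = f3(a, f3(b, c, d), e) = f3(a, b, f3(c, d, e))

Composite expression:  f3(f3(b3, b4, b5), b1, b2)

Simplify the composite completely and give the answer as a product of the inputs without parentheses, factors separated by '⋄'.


b3 ⋄ b4 ⋄ b5 ⋄ b1 ⋄ b2


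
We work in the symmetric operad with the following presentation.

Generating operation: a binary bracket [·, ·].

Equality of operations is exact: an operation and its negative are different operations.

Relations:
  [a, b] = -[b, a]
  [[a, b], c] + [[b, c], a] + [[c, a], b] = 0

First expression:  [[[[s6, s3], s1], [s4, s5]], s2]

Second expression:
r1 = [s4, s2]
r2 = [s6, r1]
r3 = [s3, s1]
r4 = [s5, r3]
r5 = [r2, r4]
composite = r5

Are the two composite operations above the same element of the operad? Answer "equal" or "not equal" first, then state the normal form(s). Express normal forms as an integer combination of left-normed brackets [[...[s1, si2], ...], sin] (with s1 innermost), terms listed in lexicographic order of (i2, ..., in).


not equal — first [[[[[s1, s3], s6], s4], s5], s2] - [[[[[s1, s3], s6], s5], s4], s2] - [[[[[s1, s6], s3], s4], s5], s2] + [[[[[s1, s6], s3], s5], s4], s2], second -[[[[[s1, s3], s5], s2], s4], s6] + [[[[[s1, s3], s5], s4], s2], s6] + [[[[[s1, s3], s5], s6], s2], s4] - [[[[[s1, s3], s5], s6], s4], s2]

Reducing the first expression gives [[[[[s1, s3], s6], s4], s5], s2] - [[[[[s1, s3], s6], s5], s4], s2] - [[[[[s1, s6], s3], s4], s5], s2] + [[[[[s1, s6], s3], s5], s4], s2]
Reducing the second expression gives -[[[[[s1, s3], s5], s2], s4], s6] + [[[[[s1, s3], s5], s4], s2], s6] + [[[[[s1, s3], s5], s6], s2], s4] - [[[[[s1, s3], s5], s6], s4], s2]
They disagree, so not equal.


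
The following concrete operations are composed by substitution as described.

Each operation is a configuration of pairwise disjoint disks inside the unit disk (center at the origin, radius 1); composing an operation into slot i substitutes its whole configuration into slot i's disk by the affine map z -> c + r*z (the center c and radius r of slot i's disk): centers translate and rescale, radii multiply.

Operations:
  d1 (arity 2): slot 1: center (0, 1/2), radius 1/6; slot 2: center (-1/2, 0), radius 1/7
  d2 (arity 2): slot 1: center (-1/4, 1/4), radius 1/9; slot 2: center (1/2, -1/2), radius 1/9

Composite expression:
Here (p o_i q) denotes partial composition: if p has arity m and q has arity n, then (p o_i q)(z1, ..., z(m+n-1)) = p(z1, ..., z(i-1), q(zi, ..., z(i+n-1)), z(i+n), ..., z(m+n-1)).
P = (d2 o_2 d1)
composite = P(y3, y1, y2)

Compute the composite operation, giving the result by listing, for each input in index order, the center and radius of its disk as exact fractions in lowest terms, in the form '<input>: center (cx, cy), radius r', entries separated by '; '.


Follow each y-input down from d2: c' goes to c + r*c', radius to r*r'.
tracing y3 down its 1-map path: center (-1/4, 1/4), radius 1/9
tracing y1 down its 2-map path: center (1/2, -4/9), radius 1/54
tracing y2 down its 2-map path: center (4/9, -1/2), radius 1/63

y1: center (1/2, -4/9), radius 1/54; y2: center (4/9, -1/2), radius 1/63; y3: center (-1/4, 1/4), radius 1/9


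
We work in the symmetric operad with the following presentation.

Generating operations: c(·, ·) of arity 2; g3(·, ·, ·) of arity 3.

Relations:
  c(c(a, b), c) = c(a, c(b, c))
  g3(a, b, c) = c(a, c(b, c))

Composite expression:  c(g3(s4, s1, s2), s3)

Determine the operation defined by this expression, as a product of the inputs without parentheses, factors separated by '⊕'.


Key point: c is associative — brackets drop, the s-order remains.
g3(s4, s1, s2) collapses to s4 ⊕ s1 ⊕ s2
c(g3(s4, s1, s2), s3) collapses to s4 ⊕ s1 ⊕ s2 ⊕ s3

s4 ⊕ s1 ⊕ s2 ⊕ s3


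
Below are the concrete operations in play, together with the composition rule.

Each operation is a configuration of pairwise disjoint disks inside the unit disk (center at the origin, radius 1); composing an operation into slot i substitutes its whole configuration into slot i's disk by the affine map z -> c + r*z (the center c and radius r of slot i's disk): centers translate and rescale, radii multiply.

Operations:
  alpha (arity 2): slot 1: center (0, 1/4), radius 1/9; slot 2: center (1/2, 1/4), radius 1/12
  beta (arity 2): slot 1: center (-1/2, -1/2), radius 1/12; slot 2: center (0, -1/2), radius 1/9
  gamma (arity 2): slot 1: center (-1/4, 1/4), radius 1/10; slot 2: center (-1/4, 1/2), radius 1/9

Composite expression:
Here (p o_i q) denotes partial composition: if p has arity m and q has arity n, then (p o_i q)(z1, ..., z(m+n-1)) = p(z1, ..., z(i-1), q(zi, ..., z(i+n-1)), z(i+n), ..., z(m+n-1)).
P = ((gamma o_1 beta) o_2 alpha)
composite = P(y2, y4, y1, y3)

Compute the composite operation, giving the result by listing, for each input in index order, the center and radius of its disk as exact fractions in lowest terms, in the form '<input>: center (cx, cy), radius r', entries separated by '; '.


y1: center (-11/45, 73/360), radius 1/1080; y2: center (-3/10, 1/5), radius 1/120; y3: center (-1/4, 1/2), radius 1/9; y4: center (-1/4, 73/360), radius 1/810

Only the slot chain above each y matters under gamma; compose those maps.
y2: after 2 affine steps, its disk has center (-3/10, 1/5), radius 1/120
y4: after 3 affine steps, its disk has center (-1/4, 73/360), radius 1/810
y1: after 3 affine steps, its disk has center (-11/45, 73/360), radius 1/1080
y3: after 1 affine step, its disk has center (-1/4, 1/2), radius 1/9


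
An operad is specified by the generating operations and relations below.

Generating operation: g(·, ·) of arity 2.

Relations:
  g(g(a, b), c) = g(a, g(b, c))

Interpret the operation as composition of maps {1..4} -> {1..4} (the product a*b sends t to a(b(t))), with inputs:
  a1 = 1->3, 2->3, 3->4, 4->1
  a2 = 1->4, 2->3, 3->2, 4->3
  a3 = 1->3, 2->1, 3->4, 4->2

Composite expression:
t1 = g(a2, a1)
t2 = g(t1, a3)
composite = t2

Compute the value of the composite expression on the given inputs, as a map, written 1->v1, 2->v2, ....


1->3, 2->2, 3->4, 4->2

g(a2, a1) = 1->2, 2->2, 3->3, 4->4
g(g(a2, a1), a3) = 1->3, 2->2, 3->4, 4->2


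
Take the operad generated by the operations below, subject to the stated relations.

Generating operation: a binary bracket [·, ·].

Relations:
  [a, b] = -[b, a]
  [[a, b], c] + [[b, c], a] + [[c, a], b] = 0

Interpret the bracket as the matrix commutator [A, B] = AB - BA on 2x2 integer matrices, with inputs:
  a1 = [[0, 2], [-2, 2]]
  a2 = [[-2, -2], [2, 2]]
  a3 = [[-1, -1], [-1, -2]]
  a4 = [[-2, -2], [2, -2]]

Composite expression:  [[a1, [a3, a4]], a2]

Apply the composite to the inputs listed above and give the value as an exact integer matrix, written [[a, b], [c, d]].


[a3, a4] = [[-4, -2], [-2, 4]]
[a1, [a3, a4]] = [[-8, 20], [12, 8]]
[[a1, [a3, a4]], a2] = [[64, 112], [-16, -64]]

[[64, 112], [-16, -64]]


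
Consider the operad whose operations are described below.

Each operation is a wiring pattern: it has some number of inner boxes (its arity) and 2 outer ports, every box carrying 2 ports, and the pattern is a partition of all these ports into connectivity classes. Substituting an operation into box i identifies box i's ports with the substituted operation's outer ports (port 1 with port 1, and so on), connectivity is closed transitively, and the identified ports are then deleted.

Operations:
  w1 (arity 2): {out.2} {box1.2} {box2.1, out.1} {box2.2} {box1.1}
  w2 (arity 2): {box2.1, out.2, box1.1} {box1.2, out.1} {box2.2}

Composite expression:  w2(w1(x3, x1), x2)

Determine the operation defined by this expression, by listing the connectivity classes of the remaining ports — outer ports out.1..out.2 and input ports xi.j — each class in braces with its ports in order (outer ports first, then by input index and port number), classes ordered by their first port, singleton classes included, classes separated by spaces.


{out.1} {out.2, x1.1, x2.1} {x1.2} {x2.2} {x3.1} {x3.2}

Connectivity passes through glued w2-boundaries; trace each wire chain.
composing w1 on (x3, x1), with out.j its own outer ports: {out.1, x1.1} {out.2} {x1.2} {x3.1} {x3.2}
composing w2 on (x3, x1, x2), with out.j its own outer ports: {out.1} {out.2, x1.1, x2.1} {x1.2} {x2.2} {x3.1} {x3.2}


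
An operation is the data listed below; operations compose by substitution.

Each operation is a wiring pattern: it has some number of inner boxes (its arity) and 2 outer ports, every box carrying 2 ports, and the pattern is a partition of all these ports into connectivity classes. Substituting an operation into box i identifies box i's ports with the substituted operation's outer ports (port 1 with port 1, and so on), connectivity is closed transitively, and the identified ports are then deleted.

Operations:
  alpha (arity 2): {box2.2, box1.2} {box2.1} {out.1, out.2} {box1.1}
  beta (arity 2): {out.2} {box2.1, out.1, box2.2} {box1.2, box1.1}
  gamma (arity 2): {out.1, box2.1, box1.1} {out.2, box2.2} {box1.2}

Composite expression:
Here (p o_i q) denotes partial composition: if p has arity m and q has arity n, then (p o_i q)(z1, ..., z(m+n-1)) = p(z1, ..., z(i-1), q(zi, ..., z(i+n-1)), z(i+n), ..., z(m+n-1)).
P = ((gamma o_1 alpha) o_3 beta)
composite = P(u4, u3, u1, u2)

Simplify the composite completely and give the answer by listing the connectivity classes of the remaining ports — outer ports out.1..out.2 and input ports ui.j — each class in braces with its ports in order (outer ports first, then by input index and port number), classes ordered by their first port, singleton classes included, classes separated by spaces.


{out.1, u2.1, u2.2} {out.2} {u1.1, u1.2} {u3.1} {u3.2, u4.2} {u4.1}

After gluing at gamma, chains via deleted ports link the u-ports.
stage alpha: inputs (u4, u3), connectivity {out.1, out.2} {u3.1} {u3.2, u4.2} {u4.1}, out.j its boundary
stage beta: inputs (u1, u2), connectivity {out.1, u2.1, u2.2} {out.2} {u1.1, u1.2}, out.j its boundary
stage gamma: inputs (u4, u3, u1, u2), connectivity {out.1, u2.1, u2.2} {out.2} {u1.1, u1.2} {u3.1} {u3.2, u4.2} {u4.1}, out.j its boundary


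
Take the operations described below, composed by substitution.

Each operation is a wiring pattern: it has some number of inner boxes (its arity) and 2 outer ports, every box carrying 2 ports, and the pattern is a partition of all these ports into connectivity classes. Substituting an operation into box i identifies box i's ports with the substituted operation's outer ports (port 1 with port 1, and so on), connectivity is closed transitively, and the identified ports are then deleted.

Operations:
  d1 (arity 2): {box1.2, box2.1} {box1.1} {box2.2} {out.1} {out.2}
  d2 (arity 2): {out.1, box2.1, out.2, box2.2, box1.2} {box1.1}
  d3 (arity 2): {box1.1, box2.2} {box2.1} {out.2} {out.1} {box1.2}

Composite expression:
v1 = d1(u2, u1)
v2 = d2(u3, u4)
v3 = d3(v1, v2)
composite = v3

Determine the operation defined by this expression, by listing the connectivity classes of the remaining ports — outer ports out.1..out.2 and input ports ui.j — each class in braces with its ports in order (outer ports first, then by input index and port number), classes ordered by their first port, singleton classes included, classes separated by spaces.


After gluing at d3, chains via deleted ports link the u-ports.
composing d1 on (u2, u1), with out.j its own outer ports: {out.1} {out.2} {u1.1, u2.2} {u1.2} {u2.1}
composing d2 on (u3, u4), with out.j its own outer ports: {out.1, out.2, u3.2, u4.1, u4.2} {u3.1}
composing d3 on (u2, u1, u3, u4), with out.j its own outer ports: {out.1} {out.2} {u1.1, u2.2} {u1.2} {u2.1} {u3.1} {u3.2, u4.1, u4.2}

{out.1} {out.2} {u1.1, u2.2} {u1.2} {u2.1} {u3.1} {u3.2, u4.1, u4.2}


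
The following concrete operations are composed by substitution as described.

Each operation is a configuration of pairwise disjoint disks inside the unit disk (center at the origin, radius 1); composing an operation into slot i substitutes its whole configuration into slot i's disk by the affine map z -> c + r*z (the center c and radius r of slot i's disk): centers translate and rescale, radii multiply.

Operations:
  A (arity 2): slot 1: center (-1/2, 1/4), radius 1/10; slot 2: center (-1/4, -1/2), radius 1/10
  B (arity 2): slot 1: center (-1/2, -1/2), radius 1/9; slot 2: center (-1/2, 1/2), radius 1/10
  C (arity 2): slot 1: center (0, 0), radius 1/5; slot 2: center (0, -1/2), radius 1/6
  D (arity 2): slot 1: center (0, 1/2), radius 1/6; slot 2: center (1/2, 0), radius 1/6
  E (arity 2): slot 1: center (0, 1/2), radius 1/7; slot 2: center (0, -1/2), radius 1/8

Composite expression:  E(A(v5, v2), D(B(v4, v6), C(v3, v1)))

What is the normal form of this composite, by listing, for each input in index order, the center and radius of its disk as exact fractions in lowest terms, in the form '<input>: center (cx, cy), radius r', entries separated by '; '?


v1: center (1/16, -49/96), radius 1/288; v2: center (-1/28, 3/7), radius 1/70; v3: center (1/16, -1/2), radius 1/240; v4: center (-1/96, -43/96), radius 1/432; v5: center (-1/14, 15/28), radius 1/70; v6: center (-1/96, -41/96), radius 1/480

Only the slot chain above each v matters under E; compose those maps.
v5: after 2 affine steps, its disk has center (-1/14, 15/28), radius 1/70
v2: after 2 affine steps, its disk has center (-1/28, 3/7), radius 1/70
v4: after 3 affine steps, its disk has center (-1/96, -43/96), radius 1/432
v6: after 3 affine steps, its disk has center (-1/96, -41/96), radius 1/480
v3: after 3 affine steps, its disk has center (1/16, -1/2), radius 1/240
v1: after 3 affine steps, its disk has center (1/16, -49/96), radius 1/288


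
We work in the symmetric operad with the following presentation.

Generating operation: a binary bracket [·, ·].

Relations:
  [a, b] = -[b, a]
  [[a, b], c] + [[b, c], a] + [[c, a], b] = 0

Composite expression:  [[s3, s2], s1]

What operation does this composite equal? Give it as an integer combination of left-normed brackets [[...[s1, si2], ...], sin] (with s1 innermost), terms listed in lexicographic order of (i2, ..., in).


[[s1, s2], s3] - [[s1, s3], s2]

Expand each bracket as ab - ba; the s1-initial words give the coefficients.
Composite bracket: [[s3, s2], s1]
Under [a, b] = ab - ba we get 4 signed associative words (2^2 = 4).
The s1-initial words carry the normal form:
  from s1s2s3, sign +1: term +[[s1, s2], s3]
  from s1s3s2, sign -1: term -[[s1, s3], s2]


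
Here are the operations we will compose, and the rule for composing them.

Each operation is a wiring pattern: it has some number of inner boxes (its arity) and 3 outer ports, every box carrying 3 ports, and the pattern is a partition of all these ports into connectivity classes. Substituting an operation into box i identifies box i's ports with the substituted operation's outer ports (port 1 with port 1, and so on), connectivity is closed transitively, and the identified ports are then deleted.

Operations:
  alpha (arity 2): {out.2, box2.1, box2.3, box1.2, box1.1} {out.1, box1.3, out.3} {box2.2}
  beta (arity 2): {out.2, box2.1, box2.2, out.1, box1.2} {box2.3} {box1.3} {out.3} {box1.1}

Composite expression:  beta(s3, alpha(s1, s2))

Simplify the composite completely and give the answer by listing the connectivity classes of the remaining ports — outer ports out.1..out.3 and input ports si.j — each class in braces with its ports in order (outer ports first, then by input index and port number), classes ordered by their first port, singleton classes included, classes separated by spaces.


{out.1, out.2, s1.1, s1.2, s1.3, s2.1, s2.3, s3.2} {out.3} {s2.2} {s3.1} {s3.3}

After gluing at beta, chains via deleted ports link the s-ports.
stage alpha: inputs (s1, s2), connectivity {out.1, out.3, s1.3} {out.2, s1.1, s1.2, s2.1, s2.3} {s2.2}, out.j its boundary
stage beta: inputs (s3, s1, s2), connectivity {out.1, out.2, s1.1, s1.2, s1.3, s2.1, s2.3, s3.2} {out.3} {s2.2} {s3.1} {s3.3}, out.j its boundary


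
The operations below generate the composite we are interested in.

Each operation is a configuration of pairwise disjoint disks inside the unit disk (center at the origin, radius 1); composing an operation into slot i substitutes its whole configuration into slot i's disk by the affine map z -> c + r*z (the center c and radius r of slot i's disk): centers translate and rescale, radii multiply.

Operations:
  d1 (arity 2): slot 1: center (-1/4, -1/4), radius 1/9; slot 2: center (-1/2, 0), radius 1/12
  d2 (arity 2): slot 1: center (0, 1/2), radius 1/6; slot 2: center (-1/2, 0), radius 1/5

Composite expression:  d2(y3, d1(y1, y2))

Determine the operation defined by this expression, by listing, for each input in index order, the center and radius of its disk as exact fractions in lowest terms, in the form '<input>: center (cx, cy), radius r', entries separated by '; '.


y1: center (-11/20, -1/20), radius 1/45; y2: center (-3/5, 0), radius 1/60; y3: center (0, 1/2), radius 1/6


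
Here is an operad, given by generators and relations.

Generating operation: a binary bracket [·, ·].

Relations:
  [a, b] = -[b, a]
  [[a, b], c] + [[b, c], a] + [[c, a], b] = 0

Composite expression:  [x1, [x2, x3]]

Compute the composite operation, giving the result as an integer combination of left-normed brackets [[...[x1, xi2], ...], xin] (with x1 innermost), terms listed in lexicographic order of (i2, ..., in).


[[x1, x2], x3] - [[x1, x3], x2]

Left-normed coefficients sit on the x1-initial expansion words.
Composite bracket: [x1, [x2, x3]]
Under [a, b] = ab - ba we get 4 signed associative words (2^2 = 4).
Coefficients come from the x1-initial words:
  from x1x2x3, sign +1: term +[[x1, x2], x3]
  from x1x3x2, sign -1: term -[[x1, x3], x2]


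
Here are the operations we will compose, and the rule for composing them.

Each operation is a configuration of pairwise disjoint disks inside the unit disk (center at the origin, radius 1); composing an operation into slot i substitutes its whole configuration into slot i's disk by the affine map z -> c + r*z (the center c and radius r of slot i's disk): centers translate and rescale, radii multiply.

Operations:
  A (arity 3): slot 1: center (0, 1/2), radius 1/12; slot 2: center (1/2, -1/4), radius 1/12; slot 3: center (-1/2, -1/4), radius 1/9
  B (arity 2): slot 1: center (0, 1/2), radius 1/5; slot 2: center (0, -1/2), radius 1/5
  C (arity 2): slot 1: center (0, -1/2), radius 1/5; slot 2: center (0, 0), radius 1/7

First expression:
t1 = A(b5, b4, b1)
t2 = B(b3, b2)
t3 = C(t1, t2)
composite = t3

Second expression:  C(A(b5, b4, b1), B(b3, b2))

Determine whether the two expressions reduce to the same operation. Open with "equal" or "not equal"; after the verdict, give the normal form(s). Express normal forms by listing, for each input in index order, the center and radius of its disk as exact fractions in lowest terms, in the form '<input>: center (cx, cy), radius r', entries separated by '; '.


equal; both compose to b1: center (-1/10, -11/20), radius 1/45; b2: center (0, -1/14), radius 1/35; b3: center (0, 1/14), radius 1/35; b4: center (1/10, -11/20), radius 1/60; b5: center (0, -2/5), radius 1/60

In normal form, the first expression is b1: center (-1/10, -11/20), radius 1/45; b2: center (0, -1/14), radius 1/35; b3: center (0, 1/14), radius 1/35; b4: center (1/10, -11/20), radius 1/60; b5: center (0, -2/5), radius 1/60
In normal form, the second expression is b1: center (-1/10, -11/20), radius 1/45; b2: center (0, -1/14), radius 1/35; b3: center (0, 1/14), radius 1/35; b4: center (1/10, -11/20), radius 1/60; b5: center (0, -2/5), radius 1/60
One common form — equal.


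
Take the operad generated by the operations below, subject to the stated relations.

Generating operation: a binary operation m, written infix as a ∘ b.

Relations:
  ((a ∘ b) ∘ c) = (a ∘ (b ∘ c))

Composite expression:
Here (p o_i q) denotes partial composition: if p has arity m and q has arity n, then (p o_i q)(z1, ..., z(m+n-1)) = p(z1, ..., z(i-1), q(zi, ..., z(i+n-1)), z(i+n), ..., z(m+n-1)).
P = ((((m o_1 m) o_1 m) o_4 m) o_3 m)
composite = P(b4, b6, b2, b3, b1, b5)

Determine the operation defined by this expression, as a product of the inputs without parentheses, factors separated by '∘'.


All parenthesizations of m agree; list the b-inputs left to right.
(b4 ∘ b6) spells out as b4 ∘ b6
(b2 ∘ b3) spells out as b2 ∘ b3
((b4 ∘ b6) ∘ (b2 ∘ b3)) spells out as b4 ∘ b6 ∘ b2 ∘ b3
(b1 ∘ b5) spells out as b1 ∘ b5
(((b4 ∘ b6) ∘ (b2 ∘ b3)) ∘ (b1 ∘ b5)) spells out as b4 ∘ b6 ∘ b2 ∘ b3 ∘ b1 ∘ b5

b4 ∘ b6 ∘ b2 ∘ b3 ∘ b1 ∘ b5


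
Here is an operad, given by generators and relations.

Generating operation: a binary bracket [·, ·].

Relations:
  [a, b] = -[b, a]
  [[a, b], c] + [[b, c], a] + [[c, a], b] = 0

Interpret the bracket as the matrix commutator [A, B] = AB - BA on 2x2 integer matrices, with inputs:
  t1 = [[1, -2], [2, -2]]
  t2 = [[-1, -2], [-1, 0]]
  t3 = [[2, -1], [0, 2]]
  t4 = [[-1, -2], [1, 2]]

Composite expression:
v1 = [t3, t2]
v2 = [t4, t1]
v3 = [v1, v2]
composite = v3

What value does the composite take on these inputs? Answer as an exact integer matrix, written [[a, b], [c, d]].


[[-9, 20], [-18, 9]]

[t3, t2] = [[1, -1], [0, -1]]
[t4, t1] = [[-2, 12], [9, 2]]
[[t3, t2], [t4, t1]] = [[-9, 20], [-18, 9]]


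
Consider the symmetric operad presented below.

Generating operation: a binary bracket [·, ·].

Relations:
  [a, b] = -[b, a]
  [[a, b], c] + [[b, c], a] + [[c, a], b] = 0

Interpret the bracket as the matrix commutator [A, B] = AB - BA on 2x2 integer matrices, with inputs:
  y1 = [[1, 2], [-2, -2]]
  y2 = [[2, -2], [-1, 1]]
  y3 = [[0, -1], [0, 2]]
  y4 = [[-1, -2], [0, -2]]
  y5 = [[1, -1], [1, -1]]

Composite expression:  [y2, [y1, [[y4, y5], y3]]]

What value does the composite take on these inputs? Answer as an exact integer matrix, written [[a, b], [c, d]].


[[38, 130], [-46, -38]]

[y4, y5] = [[-2, 3], [-1, 2]]
[[y4, y5], y3] = [[-1, 10], [2, 1]]
[y1, [[y4, y5], y3]] = [[24, 34], [-2, -24]]
[y2, [y1, [[y4, y5], y3]]] = [[38, 130], [-46, -38]]


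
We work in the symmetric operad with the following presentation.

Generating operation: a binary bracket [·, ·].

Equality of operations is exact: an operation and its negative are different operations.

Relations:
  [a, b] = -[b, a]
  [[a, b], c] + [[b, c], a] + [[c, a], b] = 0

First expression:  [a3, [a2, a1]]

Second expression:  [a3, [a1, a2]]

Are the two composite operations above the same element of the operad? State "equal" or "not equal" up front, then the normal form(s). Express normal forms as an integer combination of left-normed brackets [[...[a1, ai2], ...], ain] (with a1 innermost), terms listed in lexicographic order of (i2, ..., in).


The first composite normalizes to [[a1, a2], a3]
The second composite normalizes to -[[a1, a2], a3]
The forms do not match — not equal.

not equal; the first gives [[a1, a2], a3] and the second -[[a1, a2], a3]


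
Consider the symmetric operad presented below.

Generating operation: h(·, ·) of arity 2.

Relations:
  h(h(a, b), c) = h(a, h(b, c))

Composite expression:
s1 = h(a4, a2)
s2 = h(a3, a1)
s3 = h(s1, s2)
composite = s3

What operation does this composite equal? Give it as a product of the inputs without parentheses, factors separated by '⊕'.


a4 ⊕ a2 ⊕ a3 ⊕ a1

All parenthesizations of h agree; list the a-inputs left to right.
h(a4, a2) unparenthesizes to a4 ⊕ a2
h(a3, a1) unparenthesizes to a3 ⊕ a1
h(h(a4, a2), h(a3, a1)) unparenthesizes to a4 ⊕ a2 ⊕ a3 ⊕ a1


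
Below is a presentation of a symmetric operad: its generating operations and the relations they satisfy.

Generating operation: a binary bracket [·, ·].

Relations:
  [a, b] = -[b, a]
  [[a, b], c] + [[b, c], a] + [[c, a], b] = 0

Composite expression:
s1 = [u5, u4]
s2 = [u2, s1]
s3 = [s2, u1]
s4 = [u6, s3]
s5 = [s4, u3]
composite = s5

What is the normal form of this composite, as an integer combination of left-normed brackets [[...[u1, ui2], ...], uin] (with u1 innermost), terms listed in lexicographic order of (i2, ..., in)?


-[[[[[u1, u2], u4], u5], u6], u3] + [[[[[u1, u2], u5], u4], u6], u3] + [[[[[u1, u4], u5], u2], u6], u3] - [[[[[u1, u5], u4], u2], u6], u3]

Antisymmetry and Jacobi reduce to u1-anchored left-normed brackets.
Composite bracket: [[u6, [[u2, [u5, u4]], u1]], u3]
Expanding via [a, b] = ab - ba: 32 signed words (2^5 = 32).
Coefficients come from the u1-initial words:
  word u1u2u4u5u6u3 has sign -1, contributing -[[[[[u1, u2], u4], u5], u6], u3]
  word u1u2u5u4u6u3 has sign +1, contributing +[[[[[u1, u2], u5], u4], u6], u3]
  word u1u4u5u2u6u3 has sign +1, contributing +[[[[[u1, u4], u5], u2], u6], u3]
  word u1u5u4u2u6u3 has sign -1, contributing -[[[[[u1, u5], u4], u2], u6], u3]


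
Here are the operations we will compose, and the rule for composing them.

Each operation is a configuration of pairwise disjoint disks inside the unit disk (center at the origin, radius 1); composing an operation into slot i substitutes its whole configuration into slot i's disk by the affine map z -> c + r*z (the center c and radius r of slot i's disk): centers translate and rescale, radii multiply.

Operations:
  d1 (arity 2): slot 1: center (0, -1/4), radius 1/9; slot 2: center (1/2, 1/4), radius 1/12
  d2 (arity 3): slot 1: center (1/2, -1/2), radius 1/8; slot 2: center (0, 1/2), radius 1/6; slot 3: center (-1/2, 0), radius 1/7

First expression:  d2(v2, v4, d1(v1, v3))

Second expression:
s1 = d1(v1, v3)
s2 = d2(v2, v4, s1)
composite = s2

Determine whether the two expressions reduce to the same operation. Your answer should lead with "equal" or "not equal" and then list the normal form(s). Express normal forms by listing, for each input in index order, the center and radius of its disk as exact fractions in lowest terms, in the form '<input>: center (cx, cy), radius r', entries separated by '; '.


The first expression, normalized: v1: center (-1/2, -1/28), radius 1/63; v2: center (1/2, -1/2), radius 1/8; v3: center (-3/7, 1/28), radius 1/84; v4: center (0, 1/2), radius 1/6
The second expression, normalized: v1: center (-1/2, -1/28), radius 1/63; v2: center (1/2, -1/2), radius 1/8; v3: center (-3/7, 1/28), radius 1/84; v4: center (0, 1/2), radius 1/6
Both agree, so they are equal.

equal; the common form is v1: center (-1/2, -1/28), radius 1/63; v2: center (1/2, -1/2), radius 1/8; v3: center (-3/7, 1/28), radius 1/84; v4: center (0, 1/2), radius 1/6


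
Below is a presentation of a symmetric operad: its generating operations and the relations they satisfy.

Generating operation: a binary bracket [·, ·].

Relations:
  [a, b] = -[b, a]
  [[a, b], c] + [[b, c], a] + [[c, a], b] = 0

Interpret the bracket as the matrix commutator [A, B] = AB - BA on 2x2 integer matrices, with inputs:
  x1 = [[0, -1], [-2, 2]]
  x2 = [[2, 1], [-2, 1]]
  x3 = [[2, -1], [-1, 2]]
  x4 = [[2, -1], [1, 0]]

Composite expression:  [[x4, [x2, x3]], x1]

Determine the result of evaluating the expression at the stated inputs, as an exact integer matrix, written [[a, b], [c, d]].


[[8, -16], [16, -8]]

[x2, x3] = [[-3, -1], [1, 3]]
[x4, [x2, x3]] = [[0, -8], [-8, 0]]
[[x4, [x2, x3]], x1] = [[8, -16], [16, -8]]


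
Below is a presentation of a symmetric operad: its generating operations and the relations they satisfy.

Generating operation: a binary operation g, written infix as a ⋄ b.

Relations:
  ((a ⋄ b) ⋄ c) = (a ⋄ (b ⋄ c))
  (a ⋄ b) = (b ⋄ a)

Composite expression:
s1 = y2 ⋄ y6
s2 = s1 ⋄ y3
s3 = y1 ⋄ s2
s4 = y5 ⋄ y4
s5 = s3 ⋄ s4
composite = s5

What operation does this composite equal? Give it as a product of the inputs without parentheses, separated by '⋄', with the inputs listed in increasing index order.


y1 ⋄ y2 ⋄ y3 ⋄ y4 ⋄ y5 ⋄ y6

Key point: g commutes, so take the y-inputs in any fixed order.
(y2 ⋄ y6) unparenthesizes to y2 ⋄ y6
((y2 ⋄ y6) ⋄ y3) unparenthesizes to y2 ⋄ y6 ⋄ y3
(y1 ⋄ ((y2 ⋄ y6) ⋄ y3)) unparenthesizes to y1 ⋄ y2 ⋄ y6 ⋄ y3
(y5 ⋄ y4) unparenthesizes to y5 ⋄ y4
((y1 ⋄ ((y2 ⋄ y6) ⋄ y3)) ⋄ (y5 ⋄ y4)) unparenthesizes to y1 ⋄ y2 ⋄ y6 ⋄ y3 ⋄ y5 ⋄ y4
putting the inputs in ascending order: y1 ⋄ y2 ⋄ y3 ⋄ y4 ⋄ y5 ⋄ y6


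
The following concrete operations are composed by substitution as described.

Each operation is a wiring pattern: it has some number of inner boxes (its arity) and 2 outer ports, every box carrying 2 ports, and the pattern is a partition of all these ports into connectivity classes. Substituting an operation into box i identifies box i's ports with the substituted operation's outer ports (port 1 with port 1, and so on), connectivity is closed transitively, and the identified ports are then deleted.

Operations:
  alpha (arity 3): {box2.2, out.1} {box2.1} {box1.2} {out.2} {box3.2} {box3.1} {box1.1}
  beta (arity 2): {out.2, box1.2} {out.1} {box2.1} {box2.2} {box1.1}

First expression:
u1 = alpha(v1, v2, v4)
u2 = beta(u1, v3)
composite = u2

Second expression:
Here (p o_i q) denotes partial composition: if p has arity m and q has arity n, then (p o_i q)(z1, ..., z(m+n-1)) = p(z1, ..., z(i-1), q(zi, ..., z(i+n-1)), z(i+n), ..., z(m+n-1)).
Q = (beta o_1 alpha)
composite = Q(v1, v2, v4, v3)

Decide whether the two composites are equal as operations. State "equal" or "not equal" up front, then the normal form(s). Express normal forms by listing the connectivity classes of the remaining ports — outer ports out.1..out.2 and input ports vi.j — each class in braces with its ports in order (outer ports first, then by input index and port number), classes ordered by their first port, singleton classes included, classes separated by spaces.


equal: each reduces to {out.1} {out.2} {v1.1} {v1.2} {v2.1} {v2.2} {v3.1} {v3.2} {v4.1} {v4.2}


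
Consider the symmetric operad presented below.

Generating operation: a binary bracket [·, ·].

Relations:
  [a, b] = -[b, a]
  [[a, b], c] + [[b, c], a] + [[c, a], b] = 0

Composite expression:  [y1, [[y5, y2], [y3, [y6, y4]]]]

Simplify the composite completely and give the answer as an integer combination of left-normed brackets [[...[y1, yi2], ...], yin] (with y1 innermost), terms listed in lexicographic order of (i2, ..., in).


[[[[[y1, y2], y5], y3], y4], y6] - [[[[[y1, y2], y5], y3], y6], y4] - [[[[[y1, y2], y5], y4], y6], y3] + [[[[[y1, y2], y5], y6], y4], y3] - [[[[[y1, y3], y4], y6], y2], y5] + [[[[[y1, y3], y4], y6], y5], y2] + [[[[[y1, y3], y6], y4], y2], y5] - [[[[[y1, y3], y6], y4], y5], y2] + [[[[[y1, y4], y6], y3], y2], y5] - [[[[[y1, y4], y6], y3], y5], y2] - [[[[[y1, y5], y2], y3], y4], y6] + [[[[[y1, y5], y2], y3], y6], y4] + [[[[[y1, y5], y2], y4], y6], y3] - [[[[[y1, y5], y2], y6], y4], y3] - [[[[[y1, y6], y4], y3], y2], y5] + [[[[[y1, y6], y4], y3], y5], y2]

Antisymmetry and Jacobi reduce to y1-anchored left-normed brackets.
Composite bracket: [y1, [[y5, y2], [y3, [y6, y4]]]]
Expanding via [a, b] = ab - ba: 32 signed words (2^5 = 32).
The y1-initial words carry the normal form:
  from y1y2y5y3y4y6, sign +1: term +[[[[[y1, y2], y5], y3], y4], y6]
  from y1y2y5y3y6y4, sign -1: term -[[[[[y1, y2], y5], y3], y6], y4]
  from y1y2y5y4y6y3, sign -1: term -[[[[[y1, y2], y5], y4], y6], y3]
  from y1y2y5y6y4y3, sign +1: term +[[[[[y1, y2], y5], y6], y4], y3]
  from y1y3y4y6y2y5, sign -1: term -[[[[[y1, y3], y4], y6], y2], y5]
  from y1y3y4y6y5y2, sign +1: term +[[[[[y1, y3], y4], y6], y5], y2]
  from y1y3y6y4y2y5, sign +1: term +[[[[[y1, y3], y6], y4], y2], y5]
  from y1y3y6y4y5y2, sign -1: term -[[[[[y1, y3], y6], y4], y5], y2]
  from y1y4y6y3y2y5, sign +1: term +[[[[[y1, y4], y6], y3], y2], y5]
  from y1y4y6y3y5y2, sign -1: term -[[[[[y1, y4], y6], y3], y5], y2]
  from y1y5y2y3y4y6, sign -1: term -[[[[[y1, y5], y2], y3], y4], y6]
  from y1y5y2y3y6y4, sign +1: term +[[[[[y1, y5], y2], y3], y6], y4]
  from y1y5y2y4y6y3, sign +1: term +[[[[[y1, y5], y2], y4], y6], y3]
  from y1y5y2y6y4y3, sign -1: term -[[[[[y1, y5], y2], y6], y4], y3]
  from y1y6y4y3y2y5, sign -1: term -[[[[[y1, y6], y4], y3], y2], y5]
  from y1y6y4y3y5y2, sign +1: term +[[[[[y1, y6], y4], y3], y5], y2]


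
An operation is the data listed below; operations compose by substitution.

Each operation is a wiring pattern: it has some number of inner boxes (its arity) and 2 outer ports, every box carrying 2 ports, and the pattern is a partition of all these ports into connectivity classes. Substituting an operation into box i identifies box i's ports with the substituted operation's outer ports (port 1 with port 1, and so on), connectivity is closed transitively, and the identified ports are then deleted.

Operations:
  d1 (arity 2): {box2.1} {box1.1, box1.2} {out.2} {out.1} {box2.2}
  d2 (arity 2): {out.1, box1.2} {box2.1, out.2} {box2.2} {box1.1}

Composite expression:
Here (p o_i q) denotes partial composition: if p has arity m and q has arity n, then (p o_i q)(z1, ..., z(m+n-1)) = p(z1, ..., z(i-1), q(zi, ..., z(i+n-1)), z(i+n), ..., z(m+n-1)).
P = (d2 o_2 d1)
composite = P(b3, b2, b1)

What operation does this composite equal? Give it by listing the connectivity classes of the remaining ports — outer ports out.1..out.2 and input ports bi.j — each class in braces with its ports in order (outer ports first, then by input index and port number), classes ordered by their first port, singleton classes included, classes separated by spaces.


{out.1, b3.2} {out.2} {b1.1} {b1.2} {b2.1, b2.2} {b3.1}

Treat the ports identified at d2 as solder joints: merge, then drop.
after d1, the pattern on (b2, b1) reads {out.1} {out.2} {b1.1} {b1.2} {b2.1, b2.2} (out.j = its outer ports)
after d2, the pattern on (b3, b2, b1) reads {out.1, b3.2} {out.2} {b1.1} {b1.2} {b2.1, b2.2} {b3.1} (out.j = its outer ports)


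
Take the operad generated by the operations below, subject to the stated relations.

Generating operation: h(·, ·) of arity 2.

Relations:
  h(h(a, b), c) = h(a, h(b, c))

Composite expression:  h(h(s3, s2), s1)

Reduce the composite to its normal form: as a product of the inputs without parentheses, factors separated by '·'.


s3 · s2 · s1

All parenthesizations of h agree; list the s-inputs left to right.
h(s3, s2) linearizes to s3 · s2
h(h(s3, s2), s1) linearizes to s3 · s2 · s1


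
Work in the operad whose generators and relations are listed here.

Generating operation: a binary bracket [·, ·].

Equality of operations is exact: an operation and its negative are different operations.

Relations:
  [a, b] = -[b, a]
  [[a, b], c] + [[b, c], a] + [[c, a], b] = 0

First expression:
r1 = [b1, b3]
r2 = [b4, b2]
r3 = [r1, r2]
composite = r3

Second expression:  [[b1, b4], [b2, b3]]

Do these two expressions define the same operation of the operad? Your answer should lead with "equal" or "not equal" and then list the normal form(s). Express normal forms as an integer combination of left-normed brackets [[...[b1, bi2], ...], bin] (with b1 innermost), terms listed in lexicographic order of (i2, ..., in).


The first composite normalizes to -[[[b1, b3], b2], b4] + [[[b1, b3], b4], b2]
The second composite normalizes to [[[b1, b4], b2], b3] - [[[b1, b4], b3], b2]
Different reductions; not equal.

not equal; first: -[[[b1, b3], b2], b4] + [[[b1, b3], b4], b2]; second: [[[b1, b4], b2], b3] - [[[b1, b4], b3], b2]


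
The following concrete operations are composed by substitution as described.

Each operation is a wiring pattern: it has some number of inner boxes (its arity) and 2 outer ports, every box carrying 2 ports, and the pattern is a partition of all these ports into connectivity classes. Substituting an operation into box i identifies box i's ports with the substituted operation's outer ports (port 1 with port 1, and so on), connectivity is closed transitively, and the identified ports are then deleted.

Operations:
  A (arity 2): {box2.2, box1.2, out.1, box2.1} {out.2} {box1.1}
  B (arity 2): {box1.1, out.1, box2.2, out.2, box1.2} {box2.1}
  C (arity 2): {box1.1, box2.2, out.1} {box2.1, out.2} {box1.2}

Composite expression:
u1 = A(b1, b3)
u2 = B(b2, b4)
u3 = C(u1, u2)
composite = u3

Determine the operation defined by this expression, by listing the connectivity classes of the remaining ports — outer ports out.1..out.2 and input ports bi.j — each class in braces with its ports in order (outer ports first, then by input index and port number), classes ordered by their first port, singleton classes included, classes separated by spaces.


{out.1, out.2, b1.2, b2.1, b2.2, b3.1, b3.2, b4.2} {b1.1} {b4.1}

Connectivity passes through glued C-boundaries; trace each wire chain.
stage A: inputs (b1, b3), connectivity {out.1, b1.2, b3.1, b3.2} {out.2} {b1.1}, out.j its boundary
stage B: inputs (b2, b4), connectivity {out.1, out.2, b2.1, b2.2, b4.2} {b4.1}, out.j its boundary
stage C: inputs (b1, b3, b2, b4), connectivity {out.1, out.2, b1.2, b2.1, b2.2, b3.1, b3.2, b4.2} {b1.1} {b4.1}, out.j its boundary


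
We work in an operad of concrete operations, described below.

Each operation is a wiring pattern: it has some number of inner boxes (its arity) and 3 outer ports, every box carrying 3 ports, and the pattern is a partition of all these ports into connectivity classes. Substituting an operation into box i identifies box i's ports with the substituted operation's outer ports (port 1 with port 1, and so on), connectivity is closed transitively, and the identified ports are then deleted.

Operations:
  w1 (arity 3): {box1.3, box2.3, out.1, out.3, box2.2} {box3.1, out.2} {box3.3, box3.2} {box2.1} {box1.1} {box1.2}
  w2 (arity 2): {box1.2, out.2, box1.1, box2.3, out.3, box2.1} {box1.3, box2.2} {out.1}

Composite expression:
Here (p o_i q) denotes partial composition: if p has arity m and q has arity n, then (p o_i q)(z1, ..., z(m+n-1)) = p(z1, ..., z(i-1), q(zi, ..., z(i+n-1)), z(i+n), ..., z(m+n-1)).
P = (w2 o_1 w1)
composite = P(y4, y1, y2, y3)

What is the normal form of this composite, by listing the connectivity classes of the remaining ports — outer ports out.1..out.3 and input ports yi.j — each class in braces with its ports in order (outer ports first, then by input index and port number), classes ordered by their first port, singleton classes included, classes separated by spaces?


{out.1} {out.2, out.3, y1.2, y1.3, y2.1, y3.1, y3.2, y3.3, y4.3} {y1.1} {y2.2, y2.3} {y4.1} {y4.2}
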